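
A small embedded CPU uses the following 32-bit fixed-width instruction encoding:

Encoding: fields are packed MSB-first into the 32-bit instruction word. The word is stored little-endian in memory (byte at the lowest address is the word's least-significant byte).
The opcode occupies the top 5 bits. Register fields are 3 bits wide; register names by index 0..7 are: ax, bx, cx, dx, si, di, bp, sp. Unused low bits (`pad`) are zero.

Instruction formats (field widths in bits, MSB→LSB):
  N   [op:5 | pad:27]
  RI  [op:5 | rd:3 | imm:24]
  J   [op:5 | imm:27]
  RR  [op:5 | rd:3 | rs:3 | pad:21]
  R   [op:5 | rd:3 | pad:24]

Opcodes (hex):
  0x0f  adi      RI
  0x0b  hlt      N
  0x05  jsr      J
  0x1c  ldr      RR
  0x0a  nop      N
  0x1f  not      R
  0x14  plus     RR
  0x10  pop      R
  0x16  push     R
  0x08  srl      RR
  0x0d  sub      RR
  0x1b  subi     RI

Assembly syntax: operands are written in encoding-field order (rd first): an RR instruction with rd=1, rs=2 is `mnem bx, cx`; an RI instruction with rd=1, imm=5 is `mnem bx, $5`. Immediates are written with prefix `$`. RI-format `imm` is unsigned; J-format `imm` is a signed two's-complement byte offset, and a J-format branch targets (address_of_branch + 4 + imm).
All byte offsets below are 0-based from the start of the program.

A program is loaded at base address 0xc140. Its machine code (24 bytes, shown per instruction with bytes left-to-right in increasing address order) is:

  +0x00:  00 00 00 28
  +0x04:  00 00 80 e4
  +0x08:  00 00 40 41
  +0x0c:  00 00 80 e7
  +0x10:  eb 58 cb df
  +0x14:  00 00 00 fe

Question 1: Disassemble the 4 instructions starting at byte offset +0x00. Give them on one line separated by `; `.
jsr $0; ldr si, si; srl bx, cx; ldr sp, si

+0x00: 00 00 00 28 ⇒ word 0x28000000 (little)
  op=0x28000000>>27=0x5 ⇒ jsr (J)
  imm@[26:0]=0x0 ⇒ $0
+0x04: 00 00 80 e4 ⇒ word 0xe4800000 (little)
  op=0xe4800000>>27=0x1c ⇒ ldr (RR)
  rd@[26:24]=0x4 ⇒ si
  rs@[23:21]=0x4 ⇒ si
+0x08: 00 00 40 41 ⇒ word 0x41400000 (little)
  op=0x41400000>>27=0x8 ⇒ srl (RR)
  rd@[26:24]=0x1 ⇒ bx
  rs@[23:21]=0x2 ⇒ cx
+0x0c: 00 00 80 e7 ⇒ word 0xe7800000 (little)
  op=0xe7800000>>27=0x1c ⇒ ldr (RR)
  rd@[26:24]=0x7 ⇒ sp
  rs@[23:21]=0x4 ⇒ si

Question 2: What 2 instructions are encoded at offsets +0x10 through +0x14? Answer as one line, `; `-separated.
[10] eb 58 cb df → 0xdfcb58eb
  opcode bits[31:27]=0x1b: subi/RI
  rd@[26:24]=0x7 ⇒ sp
  imm@[23:0]=0xcb58eb ⇒ $13326571
[14] 00 00 00 fe → 0xfe000000
  opcode bits[31:27]=0x1f: not/R
  rd@[26:24]=0x6 ⇒ bp

subi sp, $13326571; not bp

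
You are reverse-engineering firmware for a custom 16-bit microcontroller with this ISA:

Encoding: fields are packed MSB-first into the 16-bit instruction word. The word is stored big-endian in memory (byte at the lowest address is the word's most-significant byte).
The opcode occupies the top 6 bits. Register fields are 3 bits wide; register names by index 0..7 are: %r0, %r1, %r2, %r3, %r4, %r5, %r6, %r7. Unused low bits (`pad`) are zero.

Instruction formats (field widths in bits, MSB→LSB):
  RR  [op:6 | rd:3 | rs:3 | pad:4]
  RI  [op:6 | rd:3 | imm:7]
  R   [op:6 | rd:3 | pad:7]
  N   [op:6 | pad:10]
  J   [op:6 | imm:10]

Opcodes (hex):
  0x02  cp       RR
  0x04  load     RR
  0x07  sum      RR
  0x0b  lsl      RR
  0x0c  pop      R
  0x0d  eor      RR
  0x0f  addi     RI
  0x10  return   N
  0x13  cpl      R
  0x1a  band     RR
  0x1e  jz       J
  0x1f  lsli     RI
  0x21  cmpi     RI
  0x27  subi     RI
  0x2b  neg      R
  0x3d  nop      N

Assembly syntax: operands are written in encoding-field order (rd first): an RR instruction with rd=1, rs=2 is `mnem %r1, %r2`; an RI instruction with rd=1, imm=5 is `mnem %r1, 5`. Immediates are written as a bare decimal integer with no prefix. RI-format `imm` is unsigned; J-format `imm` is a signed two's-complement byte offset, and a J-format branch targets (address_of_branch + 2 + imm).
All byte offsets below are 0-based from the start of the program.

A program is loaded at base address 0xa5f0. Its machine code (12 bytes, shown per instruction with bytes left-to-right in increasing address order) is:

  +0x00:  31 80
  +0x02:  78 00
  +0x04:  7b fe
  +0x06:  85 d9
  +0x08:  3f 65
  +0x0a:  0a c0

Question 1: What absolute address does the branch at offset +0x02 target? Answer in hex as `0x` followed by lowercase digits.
0xa5f4

[02] 78 00 → 0x7800
  op=0x7800>>10=0x1e ⇒ jz (J)
  imm: (w>>0)&0x3ff=0x0 → 0
  target = base 0xa5f0 + off 0x02 + 2 + imm 0 = 0xa5f4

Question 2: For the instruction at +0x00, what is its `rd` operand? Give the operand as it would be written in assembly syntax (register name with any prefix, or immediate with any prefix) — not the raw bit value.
[00] 31 80 → 0x3180
  top 6b → 0xc → pop [R]
  [9:7] rd=3 = %r3

%r3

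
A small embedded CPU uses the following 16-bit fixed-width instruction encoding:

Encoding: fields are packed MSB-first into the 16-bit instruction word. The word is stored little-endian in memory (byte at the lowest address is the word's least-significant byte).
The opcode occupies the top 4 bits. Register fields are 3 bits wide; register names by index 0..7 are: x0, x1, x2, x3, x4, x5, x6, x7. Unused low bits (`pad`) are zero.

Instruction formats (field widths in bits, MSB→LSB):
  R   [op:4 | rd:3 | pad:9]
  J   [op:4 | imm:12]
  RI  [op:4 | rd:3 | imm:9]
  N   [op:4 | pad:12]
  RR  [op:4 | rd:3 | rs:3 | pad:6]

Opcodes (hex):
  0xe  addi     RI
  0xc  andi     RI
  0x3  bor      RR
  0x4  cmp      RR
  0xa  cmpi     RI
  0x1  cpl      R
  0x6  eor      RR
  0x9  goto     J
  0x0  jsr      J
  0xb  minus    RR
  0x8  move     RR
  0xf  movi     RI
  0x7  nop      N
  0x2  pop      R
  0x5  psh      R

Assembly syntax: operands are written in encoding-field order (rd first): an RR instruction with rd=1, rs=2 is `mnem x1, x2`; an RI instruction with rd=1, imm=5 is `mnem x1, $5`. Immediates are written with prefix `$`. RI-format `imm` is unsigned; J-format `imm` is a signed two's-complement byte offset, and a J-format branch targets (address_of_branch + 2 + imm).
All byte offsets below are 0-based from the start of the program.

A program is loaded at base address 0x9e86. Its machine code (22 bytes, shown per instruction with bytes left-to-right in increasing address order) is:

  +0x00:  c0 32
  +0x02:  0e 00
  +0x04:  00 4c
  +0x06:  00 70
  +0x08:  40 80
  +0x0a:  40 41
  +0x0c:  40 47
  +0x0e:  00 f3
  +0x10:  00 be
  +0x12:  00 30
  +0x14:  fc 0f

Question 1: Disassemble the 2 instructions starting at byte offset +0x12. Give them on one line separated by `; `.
bor x0, x0; jsr $-4

+0x12: 00 30 ⇒ word 0x3000 (little)
  opcode bits[15:12]=0x3: bor/RR
  rd@[11:9]=0x0 ⇒ x0
  rs@[8:6]=0x0 ⇒ x0
+0x14: fc 0f ⇒ word 0x0ffc (little)
  opcode bits[15:12]=0x0: jsr/J
  imm@[11:0]=0xffc (s12→-4) ⇒ $-4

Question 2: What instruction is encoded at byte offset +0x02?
jsr $14

@+02  little-endian(0e 00) = 0x000e
  top 4b → 0x0 → jsr [J]
  [11:0] imm=14 = $14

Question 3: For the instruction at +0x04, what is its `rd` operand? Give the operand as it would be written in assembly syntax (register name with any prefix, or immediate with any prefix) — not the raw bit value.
+0x04: 00 4c ⇒ word 0x4c00 (little)
  opcode bits[15:12]=0x4: cmp/RR
  rd: (w>>9)&0x7=0x6 → x6
  rs: (w>>6)&0x7=0x0 → x0

x6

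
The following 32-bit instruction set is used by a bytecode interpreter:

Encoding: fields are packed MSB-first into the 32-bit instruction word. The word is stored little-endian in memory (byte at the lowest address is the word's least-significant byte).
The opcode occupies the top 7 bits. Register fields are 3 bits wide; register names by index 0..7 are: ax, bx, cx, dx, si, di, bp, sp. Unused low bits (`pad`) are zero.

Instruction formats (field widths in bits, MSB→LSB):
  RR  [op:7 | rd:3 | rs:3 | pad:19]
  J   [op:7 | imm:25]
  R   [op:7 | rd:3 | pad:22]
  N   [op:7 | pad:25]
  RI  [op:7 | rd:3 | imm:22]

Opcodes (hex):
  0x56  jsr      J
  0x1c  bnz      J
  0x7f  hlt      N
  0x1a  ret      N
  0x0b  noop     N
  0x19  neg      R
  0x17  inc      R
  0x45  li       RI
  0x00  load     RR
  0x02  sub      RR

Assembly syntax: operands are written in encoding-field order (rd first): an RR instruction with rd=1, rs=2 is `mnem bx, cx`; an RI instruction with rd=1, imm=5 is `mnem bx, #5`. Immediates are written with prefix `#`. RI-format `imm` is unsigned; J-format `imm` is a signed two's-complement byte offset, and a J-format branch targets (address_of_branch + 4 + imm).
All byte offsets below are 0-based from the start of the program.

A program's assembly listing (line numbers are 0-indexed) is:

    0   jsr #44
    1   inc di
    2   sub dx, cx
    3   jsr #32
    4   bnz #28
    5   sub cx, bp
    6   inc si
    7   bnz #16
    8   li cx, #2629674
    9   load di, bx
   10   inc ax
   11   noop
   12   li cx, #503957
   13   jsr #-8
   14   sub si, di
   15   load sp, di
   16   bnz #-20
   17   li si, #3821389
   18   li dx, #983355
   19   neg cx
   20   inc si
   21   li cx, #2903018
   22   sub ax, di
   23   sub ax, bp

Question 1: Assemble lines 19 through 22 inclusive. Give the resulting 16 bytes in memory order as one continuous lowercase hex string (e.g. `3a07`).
line 19 (neg): pack op=0x19:7|rd=2:3|pad=0:22 = 0x32800000; little→ 00 00 80 32
line 20 (inc): pack op=0x17:7|rd=4:3|pad=0:22 = 0x2f000000; little→ 00 00 00 2f
line 21 (li): pack op=0x45:7|rd=2:3|imm=2903018:22 = 0x8aac4bea; little→ ea 4b ac 8a
line 22 (sub): pack op=0x2:7|rd=0:3|rs=5:3|pad=0:19 = 0x04280000; little→ 00 00 28 04

000080320000002fea4bac8a00002804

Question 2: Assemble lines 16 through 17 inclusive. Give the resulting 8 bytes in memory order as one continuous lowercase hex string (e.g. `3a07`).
16. bnz fields op=0x1c:7|imm=-20:25 → word 39ffffech → ec ff ff 39
17. li fields op=0x45:7|rd=4:3|imm=3821389:22 → word 8b3a4f4dh → 4d 4f 3a 8b

ecffff394d4f3a8b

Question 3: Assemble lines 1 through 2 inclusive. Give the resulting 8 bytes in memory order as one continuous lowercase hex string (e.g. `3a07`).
line 1 (inc): pack op=0x17:7|rd=5:3|pad=0:22 = 0x2f400000; little→ 00 00 40 2f
line 2 (sub): pack op=0x2:7|rd=3:3|rs=2:3|pad=0:19 = 0x04d00000; little→ 00 00 d0 04

0000402f0000d004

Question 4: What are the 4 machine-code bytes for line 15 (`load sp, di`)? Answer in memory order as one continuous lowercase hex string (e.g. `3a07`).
0000e801

line 15 (load): pack op=0x0:7|rd=7:3|rs=5:3|pad=0:19 = 0x01e80000; little→ 00 00 e8 01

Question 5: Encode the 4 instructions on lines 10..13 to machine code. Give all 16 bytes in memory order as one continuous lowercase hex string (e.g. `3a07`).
L10: inc op=0x17:7|rd=0:3|pad=0:22 ⇒ 0x2e000000 ⇒ little 00 00 00 2e
L11: noop op=0xb:7|pad=0:25 ⇒ 0x16000000 ⇒ little 00 00 00 16
L12: li op=0x45:7|rd=2:3|imm=503957:22 ⇒ 0x8a87b095 ⇒ little 95 b0 87 8a
L13: jsr op=0x56:7|imm=-8:25 ⇒ 0xadfffff8 ⇒ little f8 ff ff ad

0000002e0000001695b0878af8ffffad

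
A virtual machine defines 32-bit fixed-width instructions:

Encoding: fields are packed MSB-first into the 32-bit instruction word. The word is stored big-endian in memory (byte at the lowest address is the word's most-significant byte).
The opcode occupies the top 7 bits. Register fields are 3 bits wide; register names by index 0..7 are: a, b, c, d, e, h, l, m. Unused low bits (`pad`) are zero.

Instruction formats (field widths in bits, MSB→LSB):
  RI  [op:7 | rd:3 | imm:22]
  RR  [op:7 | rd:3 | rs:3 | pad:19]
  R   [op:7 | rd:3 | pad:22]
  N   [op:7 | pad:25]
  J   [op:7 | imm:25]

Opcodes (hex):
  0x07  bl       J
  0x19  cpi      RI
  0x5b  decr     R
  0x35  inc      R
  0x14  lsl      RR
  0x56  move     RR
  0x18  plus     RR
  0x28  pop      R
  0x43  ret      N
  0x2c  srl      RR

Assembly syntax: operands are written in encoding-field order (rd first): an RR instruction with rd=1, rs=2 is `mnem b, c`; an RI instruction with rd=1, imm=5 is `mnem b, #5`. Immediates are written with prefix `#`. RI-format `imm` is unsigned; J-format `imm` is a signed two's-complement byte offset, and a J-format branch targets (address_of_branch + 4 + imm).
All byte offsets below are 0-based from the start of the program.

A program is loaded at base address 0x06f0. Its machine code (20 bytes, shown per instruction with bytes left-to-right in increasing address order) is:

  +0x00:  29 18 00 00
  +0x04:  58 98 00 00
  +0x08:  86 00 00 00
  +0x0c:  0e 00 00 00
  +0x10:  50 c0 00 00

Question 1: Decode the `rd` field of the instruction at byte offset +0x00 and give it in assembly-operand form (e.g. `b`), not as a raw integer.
+0x00: 29 18 00 00 ⇒ word 0x29180000 (big)
  op=0x29180000>>25=0x14 ⇒ lsl (RR)
  rd: (w>>22)&0x7=0x4 → e
  rs: (w>>19)&0x7=0x3 → d

e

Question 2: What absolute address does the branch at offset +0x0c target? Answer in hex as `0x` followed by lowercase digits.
0x0700

@+0c  big-endian(0e 00 00 00) = 0x0e000000
  opcode bits[31:25]=0x7: bl/J
  [24:0] imm=0 = #0
  target = base 0x06f0 + off 0x0c + 4 + imm 0 = 0x0700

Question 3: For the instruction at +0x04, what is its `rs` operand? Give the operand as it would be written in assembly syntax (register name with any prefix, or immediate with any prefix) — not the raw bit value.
off 0x04: read 58 98 00 00 as big → 0x58980000
  op=0x58980000>>25=0x2c ⇒ srl (RR)
  [24:22] rd=2 = c
  [21:19] rs=3 = d

d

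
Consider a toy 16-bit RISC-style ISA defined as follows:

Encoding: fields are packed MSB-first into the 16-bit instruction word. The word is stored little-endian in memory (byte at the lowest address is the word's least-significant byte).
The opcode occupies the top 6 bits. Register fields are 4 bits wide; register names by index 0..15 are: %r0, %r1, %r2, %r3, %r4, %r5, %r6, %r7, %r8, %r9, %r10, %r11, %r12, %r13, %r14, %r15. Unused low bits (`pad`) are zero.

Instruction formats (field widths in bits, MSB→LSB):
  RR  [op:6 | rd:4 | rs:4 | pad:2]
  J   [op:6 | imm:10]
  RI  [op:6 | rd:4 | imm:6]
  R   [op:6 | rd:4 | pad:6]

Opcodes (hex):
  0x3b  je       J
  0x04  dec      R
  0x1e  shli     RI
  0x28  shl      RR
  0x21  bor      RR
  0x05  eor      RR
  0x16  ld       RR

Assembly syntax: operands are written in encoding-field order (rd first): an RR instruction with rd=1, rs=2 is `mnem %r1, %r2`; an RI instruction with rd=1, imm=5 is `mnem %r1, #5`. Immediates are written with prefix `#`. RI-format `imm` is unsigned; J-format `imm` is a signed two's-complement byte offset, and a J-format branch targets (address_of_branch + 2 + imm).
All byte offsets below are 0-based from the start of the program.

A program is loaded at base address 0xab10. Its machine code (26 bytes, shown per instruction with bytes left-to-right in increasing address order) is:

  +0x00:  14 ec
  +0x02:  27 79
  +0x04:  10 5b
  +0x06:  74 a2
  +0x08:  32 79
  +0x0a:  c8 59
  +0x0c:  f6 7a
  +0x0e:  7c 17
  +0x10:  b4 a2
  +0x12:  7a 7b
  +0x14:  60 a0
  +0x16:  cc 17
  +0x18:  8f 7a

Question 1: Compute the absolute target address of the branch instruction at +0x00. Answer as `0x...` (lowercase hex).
0xab26

off 0x00: read 14 ec as little → 0xec14
  top 6b → 0x3b → je [J]
  [9:0] imm=20 = #20
  target = base 0xab10 + off 0x00 + 2 + imm 20 = 0xab26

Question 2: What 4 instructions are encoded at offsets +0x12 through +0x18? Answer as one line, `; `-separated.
shli %r13, #58; shl %r1, %r8; eor %r15, %r3; shli %r10, #15

+0x12: 7a 7b ⇒ word 0x7b7a (little)
  op=0x7b7a>>10=0x1e ⇒ shli (RI)
  [9:6] rd=13 = %r13
  [5:0] imm=58 = #58
+0x14: 60 a0 ⇒ word 0xa060 (little)
  op=0xa060>>10=0x28 ⇒ shl (RR)
  [9:6] rd=1 = %r1
  [5:2] rs=8 = %r8
+0x16: cc 17 ⇒ word 0x17cc (little)
  op=0x17cc>>10=0x5 ⇒ eor (RR)
  [9:6] rd=15 = %r15
  [5:2] rs=3 = %r3
+0x18: 8f 7a ⇒ word 0x7a8f (little)
  op=0x7a8f>>10=0x1e ⇒ shli (RI)
  [9:6] rd=10 = %r10
  [5:0] imm=15 = #15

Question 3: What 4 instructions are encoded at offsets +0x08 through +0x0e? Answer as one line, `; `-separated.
shli %r4, #50; ld %r7, %r2; shli %r11, #54; eor %r13, %r15

+0x08: 32 79 ⇒ word 0x7932 (little)
  opcode bits[15:10]=0x1e: shli/RI
  rd: (w>>6)&0xf=0x4 → %r4
  imm: (w>>0)&0x3f=0x32 → #50
+0x0a: c8 59 ⇒ word 0x59c8 (little)
  opcode bits[15:10]=0x16: ld/RR
  rd: (w>>6)&0xf=0x7 → %r7
  rs: (w>>2)&0xf=0x2 → %r2
+0x0c: f6 7a ⇒ word 0x7af6 (little)
  opcode bits[15:10]=0x1e: shli/RI
  rd: (w>>6)&0xf=0xb → %r11
  imm: (w>>0)&0x3f=0x36 → #54
+0x0e: 7c 17 ⇒ word 0x177c (little)
  opcode bits[15:10]=0x5: eor/RR
  rd: (w>>6)&0xf=0xd → %r13
  rs: (w>>2)&0xf=0xf → %r15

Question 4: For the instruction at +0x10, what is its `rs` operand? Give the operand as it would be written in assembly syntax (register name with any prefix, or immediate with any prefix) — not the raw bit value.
%r13

off 0x10: read b4 a2 as little → 0xa2b4
  op=0xa2b4>>10=0x28 ⇒ shl (RR)
  rd@[9:6]=0xa ⇒ %r10
  rs@[5:2]=0xd ⇒ %r13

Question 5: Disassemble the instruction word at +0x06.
@+06  little-endian(74 a2) = 0xa274
  op=0xa274>>10=0x28 ⇒ shl (RR)
  rd: (w>>6)&0xf=0x9 → %r9
  rs: (w>>2)&0xf=0xd → %r13

shl %r9, %r13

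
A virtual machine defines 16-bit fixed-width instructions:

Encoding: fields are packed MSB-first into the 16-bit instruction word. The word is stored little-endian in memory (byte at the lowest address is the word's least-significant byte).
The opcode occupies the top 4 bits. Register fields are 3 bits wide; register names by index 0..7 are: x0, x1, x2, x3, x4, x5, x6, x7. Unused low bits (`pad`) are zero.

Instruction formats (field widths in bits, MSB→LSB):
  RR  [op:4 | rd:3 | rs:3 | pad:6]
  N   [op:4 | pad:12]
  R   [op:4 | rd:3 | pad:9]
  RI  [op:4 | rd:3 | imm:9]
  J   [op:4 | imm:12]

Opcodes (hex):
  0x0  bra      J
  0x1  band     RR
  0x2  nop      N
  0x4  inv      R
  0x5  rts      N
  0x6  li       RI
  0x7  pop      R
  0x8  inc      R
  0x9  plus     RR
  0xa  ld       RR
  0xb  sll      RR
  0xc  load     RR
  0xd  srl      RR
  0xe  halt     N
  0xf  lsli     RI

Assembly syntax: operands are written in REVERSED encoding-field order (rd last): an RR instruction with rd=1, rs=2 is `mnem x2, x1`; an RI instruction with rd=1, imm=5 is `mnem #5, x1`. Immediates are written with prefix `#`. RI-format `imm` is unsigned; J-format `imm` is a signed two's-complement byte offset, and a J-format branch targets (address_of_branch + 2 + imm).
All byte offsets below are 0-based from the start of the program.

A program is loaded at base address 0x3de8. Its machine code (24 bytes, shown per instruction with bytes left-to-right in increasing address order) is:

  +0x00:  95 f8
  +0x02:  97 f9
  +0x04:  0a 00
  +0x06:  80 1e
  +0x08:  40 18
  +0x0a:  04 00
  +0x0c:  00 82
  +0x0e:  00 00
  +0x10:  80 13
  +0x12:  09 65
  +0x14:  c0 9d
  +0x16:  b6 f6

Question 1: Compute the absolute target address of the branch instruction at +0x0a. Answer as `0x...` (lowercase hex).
0x3df8

[0a] 04 00 → 0x0004
  op=0x0004>>12=0x0 ⇒ bra (J)
  imm: (w>>0)&0xfff=0x4 → #4
  target = base 0x3de8 + off 0x0a + 2 + imm 4 = 0x3df8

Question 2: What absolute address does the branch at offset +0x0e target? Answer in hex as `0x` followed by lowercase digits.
0x3df8

off 0x0e: read 00 00 as little → 0x0000
  opcode bits[15:12]=0x0: bra/J
  [11:0] imm=0 = #0
  target = base 0x3de8 + off 0x0e + 2 + imm 0 = 0x3df8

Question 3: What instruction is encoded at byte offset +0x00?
+0x00: 95 f8 ⇒ word 0xf895 (little)
  op=0xf895>>12=0xf ⇒ lsli (RI)
  [11:9] rd=4 = x4
  [8:0] imm=149 = #149

lsli #149, x4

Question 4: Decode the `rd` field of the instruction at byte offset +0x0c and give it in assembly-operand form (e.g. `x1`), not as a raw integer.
x1

+0x0c: 00 82 ⇒ word 0x8200 (little)
  top 4b → 0x8 → inc [R]
  rd@[11:9]=0x1 ⇒ x1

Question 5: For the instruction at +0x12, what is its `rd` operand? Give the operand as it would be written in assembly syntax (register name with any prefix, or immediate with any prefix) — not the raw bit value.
off 0x12: read 09 65 as little → 0x6509
  op=0x6509>>12=0x6 ⇒ li (RI)
  rd@[11:9]=0x2 ⇒ x2
  imm@[8:0]=0x109 ⇒ #265

x2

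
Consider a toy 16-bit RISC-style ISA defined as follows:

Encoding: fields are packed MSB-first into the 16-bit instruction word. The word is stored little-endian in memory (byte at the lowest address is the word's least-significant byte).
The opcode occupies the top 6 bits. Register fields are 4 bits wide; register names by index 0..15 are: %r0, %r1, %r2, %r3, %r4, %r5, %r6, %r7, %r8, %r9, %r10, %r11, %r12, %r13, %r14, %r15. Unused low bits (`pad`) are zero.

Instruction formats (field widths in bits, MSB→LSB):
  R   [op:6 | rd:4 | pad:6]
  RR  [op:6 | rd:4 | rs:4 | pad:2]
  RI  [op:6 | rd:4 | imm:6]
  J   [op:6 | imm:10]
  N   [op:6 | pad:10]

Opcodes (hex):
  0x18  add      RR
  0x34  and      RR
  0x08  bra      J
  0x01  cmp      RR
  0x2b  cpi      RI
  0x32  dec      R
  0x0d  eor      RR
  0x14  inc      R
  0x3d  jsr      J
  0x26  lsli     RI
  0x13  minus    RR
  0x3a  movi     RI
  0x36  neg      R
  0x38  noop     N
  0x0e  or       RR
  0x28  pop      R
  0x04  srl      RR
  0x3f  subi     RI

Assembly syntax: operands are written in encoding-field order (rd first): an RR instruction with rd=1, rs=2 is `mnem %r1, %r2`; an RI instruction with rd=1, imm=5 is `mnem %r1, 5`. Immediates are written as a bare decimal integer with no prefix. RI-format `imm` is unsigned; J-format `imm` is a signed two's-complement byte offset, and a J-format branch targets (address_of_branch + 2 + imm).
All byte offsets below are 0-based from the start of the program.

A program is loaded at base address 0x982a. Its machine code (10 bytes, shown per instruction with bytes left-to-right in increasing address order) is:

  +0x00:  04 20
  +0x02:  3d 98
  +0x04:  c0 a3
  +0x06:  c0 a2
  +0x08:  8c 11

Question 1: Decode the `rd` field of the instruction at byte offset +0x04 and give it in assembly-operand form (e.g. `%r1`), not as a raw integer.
%r15

off 0x04: read c0 a3 as little → 0xa3c0
  op=0xa3c0>>10=0x28 ⇒ pop (R)
  [9:6] rd=15 = %r15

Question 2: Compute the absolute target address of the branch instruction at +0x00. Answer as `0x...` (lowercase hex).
@+00  little-endian(04 20) = 0x2004
  op=0x2004>>10=0x8 ⇒ bra (J)
  imm: (w>>0)&0x3ff=0x4 → 4
  target = base 0x982a + off 0x00 + 2 + imm 4 = 0x9830

0x9830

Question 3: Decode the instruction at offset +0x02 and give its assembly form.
lsli %r0, 61

+0x02: 3d 98 ⇒ word 0x983d (little)
  top 6b → 0x26 → lsli [RI]
  rd@[9:6]=0x0 ⇒ %r0
  imm@[5:0]=0x3d ⇒ 61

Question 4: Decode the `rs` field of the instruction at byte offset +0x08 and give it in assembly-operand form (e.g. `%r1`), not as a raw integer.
%r3

@+08  little-endian(8c 11) = 0x118c
  opcode bits[15:10]=0x4: srl/RR
  [9:6] rd=6 = %r6
  [5:2] rs=3 = %r3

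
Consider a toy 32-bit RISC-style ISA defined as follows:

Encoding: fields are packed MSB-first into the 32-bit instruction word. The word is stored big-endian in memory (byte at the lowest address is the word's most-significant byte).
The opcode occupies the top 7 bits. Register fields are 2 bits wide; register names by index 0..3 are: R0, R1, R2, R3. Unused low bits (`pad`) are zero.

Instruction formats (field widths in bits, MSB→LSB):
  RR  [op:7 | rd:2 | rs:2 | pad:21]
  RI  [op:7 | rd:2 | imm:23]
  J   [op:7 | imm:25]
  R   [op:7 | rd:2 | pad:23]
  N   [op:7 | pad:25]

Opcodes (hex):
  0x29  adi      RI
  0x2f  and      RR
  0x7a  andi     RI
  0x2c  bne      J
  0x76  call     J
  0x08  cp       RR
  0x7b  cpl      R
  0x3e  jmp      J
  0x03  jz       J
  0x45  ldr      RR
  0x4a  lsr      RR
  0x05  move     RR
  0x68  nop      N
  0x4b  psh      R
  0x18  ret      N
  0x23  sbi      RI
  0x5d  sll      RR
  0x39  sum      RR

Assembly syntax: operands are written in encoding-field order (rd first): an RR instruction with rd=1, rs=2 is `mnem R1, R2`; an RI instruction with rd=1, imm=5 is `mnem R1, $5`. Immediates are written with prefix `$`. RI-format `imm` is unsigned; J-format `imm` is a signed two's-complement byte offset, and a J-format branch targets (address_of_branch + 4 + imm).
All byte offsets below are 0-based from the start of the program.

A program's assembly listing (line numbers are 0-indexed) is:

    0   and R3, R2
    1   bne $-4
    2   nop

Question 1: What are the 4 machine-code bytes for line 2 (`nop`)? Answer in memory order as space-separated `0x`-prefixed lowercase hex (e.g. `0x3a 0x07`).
0xd0 0x00 0x00 0x00

line 2 (nop): pack op=0x68:7|pad=0:25 = 0xd0000000; big→ d0 00 00 00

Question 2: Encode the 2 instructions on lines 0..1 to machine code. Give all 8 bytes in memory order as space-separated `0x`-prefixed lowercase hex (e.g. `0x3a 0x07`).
L0: and op=0x2f:7|rd=3:2|rs=2:2|pad=0:21 ⇒ 0x5fc00000 ⇒ big 5f c0 00 00
L1: bne op=0x2c:7|imm=-4:25 ⇒ 0x59fffffc ⇒ big 59 ff ff fc

0x5f 0xc0 0x00 0x00 0x59 0xff 0xff 0xfc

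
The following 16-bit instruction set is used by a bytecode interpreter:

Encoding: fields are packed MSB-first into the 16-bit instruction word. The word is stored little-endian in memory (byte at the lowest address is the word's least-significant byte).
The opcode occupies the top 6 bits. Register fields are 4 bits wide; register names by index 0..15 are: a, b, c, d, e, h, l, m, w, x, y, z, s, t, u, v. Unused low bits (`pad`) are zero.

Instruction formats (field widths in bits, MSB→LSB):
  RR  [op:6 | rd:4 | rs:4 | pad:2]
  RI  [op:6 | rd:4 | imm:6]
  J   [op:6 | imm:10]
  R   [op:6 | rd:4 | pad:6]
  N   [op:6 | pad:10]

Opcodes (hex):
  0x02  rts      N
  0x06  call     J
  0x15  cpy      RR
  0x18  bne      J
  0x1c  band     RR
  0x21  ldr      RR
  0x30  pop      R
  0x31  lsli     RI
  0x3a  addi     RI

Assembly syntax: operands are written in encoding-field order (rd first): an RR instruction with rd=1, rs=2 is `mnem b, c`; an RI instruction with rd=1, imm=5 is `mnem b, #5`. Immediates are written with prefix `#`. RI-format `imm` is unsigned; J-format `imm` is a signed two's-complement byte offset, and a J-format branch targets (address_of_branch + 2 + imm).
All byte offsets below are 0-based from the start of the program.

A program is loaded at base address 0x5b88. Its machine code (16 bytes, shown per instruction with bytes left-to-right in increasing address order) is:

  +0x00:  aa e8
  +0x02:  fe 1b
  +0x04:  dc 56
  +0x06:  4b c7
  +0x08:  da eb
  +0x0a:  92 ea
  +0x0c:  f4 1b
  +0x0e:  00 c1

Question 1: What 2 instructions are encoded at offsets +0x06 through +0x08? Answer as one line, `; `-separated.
@+06  little-endian(4b c7) = 0xc74b
  opcode bits[15:10]=0x31: lsli/RI
  rd: (w>>6)&0xf=0xd → t
  imm: (w>>0)&0x3f=0xb → #11
@+08  little-endian(da eb) = 0xebda
  opcode bits[15:10]=0x3a: addi/RI
  rd: (w>>6)&0xf=0xf → v
  imm: (w>>0)&0x3f=0x1a → #26

lsli t, #11; addi v, #26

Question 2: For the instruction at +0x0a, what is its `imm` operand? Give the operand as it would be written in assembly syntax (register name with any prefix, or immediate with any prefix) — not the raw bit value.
off 0x0a: read 92 ea as little → 0xea92
  op=0xea92>>10=0x3a ⇒ addi (RI)
  [9:6] rd=10 = y
  [5:0] imm=18 = #18

#18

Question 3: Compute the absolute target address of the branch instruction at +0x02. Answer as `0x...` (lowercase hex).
@+02  little-endian(fe 1b) = 0x1bfe
  op=0x1bfe>>10=0x6 ⇒ call (J)
  imm@[9:0]=0x3fe (s10→-2) ⇒ #-2
  target = base 0x5b88 + off 0x02 + 2 + imm -2 = 0x5b8a

0x5b8a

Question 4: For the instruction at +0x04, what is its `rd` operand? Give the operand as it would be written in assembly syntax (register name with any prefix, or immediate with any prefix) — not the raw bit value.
[04] dc 56 → 0x56dc
  opcode bits[15:10]=0x15: cpy/RR
  rd: (w>>6)&0xf=0xb → z
  rs: (w>>2)&0xf=0x7 → m

z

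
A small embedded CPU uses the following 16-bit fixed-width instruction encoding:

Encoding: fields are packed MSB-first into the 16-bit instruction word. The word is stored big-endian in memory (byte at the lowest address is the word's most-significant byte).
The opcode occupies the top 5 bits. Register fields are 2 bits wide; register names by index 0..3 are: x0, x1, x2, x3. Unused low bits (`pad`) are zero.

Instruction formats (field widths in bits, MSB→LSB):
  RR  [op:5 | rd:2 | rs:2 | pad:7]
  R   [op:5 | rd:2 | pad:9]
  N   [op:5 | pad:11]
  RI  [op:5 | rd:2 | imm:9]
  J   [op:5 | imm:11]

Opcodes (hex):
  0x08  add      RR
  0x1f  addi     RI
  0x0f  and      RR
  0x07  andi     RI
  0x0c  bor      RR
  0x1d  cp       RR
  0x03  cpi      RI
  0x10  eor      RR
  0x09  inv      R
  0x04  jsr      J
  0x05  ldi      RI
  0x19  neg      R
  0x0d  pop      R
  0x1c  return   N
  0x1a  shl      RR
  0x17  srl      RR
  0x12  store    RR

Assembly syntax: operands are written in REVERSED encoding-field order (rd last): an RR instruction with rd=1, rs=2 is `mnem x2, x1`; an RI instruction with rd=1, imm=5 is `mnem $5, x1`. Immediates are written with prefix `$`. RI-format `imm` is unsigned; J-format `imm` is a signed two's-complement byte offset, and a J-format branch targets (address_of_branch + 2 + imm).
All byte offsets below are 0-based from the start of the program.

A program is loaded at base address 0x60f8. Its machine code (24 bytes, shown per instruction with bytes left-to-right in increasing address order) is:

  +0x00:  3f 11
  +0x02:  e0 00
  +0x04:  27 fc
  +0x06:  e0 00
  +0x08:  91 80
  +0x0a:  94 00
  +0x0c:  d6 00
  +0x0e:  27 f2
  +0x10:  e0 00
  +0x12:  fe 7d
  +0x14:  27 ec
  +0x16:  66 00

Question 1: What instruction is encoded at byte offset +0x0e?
@+0e  big-endian(27 f2) = 0x27f2
  op=0x27f2>>11=0x4 ⇒ jsr (J)
  imm: (w>>0)&0x7ff=0x7f2 (s11→-14) → $-14

jsr $-14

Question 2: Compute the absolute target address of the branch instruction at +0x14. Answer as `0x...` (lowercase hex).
off 0x14: read 27 ec as big → 0x27ec
  top 5b → 0x4 → jsr [J]
  imm: (w>>0)&0x7ff=0x7ec (s11→-20) → $-20
  target = base 0x60f8 + off 0x14 + 2 + imm -20 = 0x60fa

0x60fa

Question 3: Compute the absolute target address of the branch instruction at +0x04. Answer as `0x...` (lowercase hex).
0x60fa

@+04  big-endian(27 fc) = 0x27fc
  opcode bits[15:11]=0x4: jsr/J
  imm: (w>>0)&0x7ff=0x7fc (s11→-4) → $-4
  target = base 0x60f8 + off 0x04 + 2 + imm -4 = 0x60fa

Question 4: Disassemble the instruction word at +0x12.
addi $125, x3

@+12  big-endian(fe 7d) = 0xfe7d
  op=0xfe7d>>11=0x1f ⇒ addi (RI)
  rd@[10:9]=0x3 ⇒ x3
  imm@[8:0]=0x7d ⇒ $125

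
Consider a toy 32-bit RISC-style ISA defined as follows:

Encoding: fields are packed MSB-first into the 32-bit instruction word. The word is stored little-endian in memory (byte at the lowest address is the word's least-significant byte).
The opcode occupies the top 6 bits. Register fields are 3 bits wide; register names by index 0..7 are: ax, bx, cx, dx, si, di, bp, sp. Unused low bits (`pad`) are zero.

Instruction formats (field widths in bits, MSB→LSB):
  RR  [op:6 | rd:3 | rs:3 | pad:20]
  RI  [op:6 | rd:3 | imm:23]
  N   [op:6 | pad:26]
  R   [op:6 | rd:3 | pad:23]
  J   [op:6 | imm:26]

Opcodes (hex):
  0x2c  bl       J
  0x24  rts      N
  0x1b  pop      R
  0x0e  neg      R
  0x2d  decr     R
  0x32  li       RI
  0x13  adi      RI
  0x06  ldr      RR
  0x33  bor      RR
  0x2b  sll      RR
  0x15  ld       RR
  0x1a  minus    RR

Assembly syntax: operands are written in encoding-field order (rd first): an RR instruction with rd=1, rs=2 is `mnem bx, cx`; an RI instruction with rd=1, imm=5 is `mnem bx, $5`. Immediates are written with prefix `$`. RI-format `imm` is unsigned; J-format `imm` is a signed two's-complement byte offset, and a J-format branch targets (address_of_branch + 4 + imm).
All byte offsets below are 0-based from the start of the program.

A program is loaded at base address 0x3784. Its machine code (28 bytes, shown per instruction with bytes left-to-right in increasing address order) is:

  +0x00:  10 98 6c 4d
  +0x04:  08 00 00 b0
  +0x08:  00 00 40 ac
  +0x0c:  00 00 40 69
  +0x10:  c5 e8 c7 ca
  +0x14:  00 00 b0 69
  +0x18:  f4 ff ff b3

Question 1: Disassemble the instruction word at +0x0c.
minus cx, si

@+0c  little-endian(00 00 40 69) = 0x69400000
  opcode bits[31:26]=0x1a: minus/RR
  [25:23] rd=2 = cx
  [22:20] rs=4 = si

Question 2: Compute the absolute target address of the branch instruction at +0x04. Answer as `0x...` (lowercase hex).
[04] 08 00 00 b0 → 0xb0000008
  top 6b → 0x2c → bl [J]
  imm: (w>>0)&0x3ffffff=0x8 → $8
  target = base 0x3784 + off 0x04 + 4 + imm 8 = 0x3794

0x3794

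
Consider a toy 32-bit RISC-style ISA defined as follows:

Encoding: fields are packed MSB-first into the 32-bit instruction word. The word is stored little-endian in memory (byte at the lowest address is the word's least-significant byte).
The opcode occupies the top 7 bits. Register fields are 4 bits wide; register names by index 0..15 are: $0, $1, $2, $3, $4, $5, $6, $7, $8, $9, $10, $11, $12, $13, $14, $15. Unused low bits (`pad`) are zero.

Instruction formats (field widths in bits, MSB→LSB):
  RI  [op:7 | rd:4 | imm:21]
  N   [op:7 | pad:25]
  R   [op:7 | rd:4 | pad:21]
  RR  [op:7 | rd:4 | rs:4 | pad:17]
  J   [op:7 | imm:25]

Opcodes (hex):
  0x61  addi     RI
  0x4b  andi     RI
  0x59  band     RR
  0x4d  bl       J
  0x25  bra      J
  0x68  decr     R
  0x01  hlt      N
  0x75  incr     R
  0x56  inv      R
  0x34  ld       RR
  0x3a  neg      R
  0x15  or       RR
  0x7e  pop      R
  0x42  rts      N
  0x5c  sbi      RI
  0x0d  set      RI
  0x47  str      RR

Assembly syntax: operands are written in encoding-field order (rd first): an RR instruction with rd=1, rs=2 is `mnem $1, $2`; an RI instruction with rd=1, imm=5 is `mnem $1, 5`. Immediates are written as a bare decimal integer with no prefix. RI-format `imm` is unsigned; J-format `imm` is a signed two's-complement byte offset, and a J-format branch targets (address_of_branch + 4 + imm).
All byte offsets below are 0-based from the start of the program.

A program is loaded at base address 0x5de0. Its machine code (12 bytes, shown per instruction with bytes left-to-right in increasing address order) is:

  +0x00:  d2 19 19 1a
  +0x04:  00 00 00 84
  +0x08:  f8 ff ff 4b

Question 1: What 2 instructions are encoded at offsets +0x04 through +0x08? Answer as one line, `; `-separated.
rts; bra -8

off 0x04: read 00 00 00 84 as little → 0x84000000
  op=0x84000000>>25=0x42 ⇒ rts (N)
off 0x08: read f8 ff ff 4b as little → 0x4bfffff8
  op=0x4bfffff8>>25=0x25 ⇒ bra (J)
  [24:0] imm=33554424 (s25→-8) = -8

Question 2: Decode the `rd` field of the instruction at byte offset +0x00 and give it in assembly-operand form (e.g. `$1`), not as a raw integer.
+0x00: d2 19 19 1a ⇒ word 0x1a1919d2 (little)
  top 7b → 0xd → set [RI]
  [24:21] rd=0 = $0
  [20:0] imm=1645010 = 1645010

$0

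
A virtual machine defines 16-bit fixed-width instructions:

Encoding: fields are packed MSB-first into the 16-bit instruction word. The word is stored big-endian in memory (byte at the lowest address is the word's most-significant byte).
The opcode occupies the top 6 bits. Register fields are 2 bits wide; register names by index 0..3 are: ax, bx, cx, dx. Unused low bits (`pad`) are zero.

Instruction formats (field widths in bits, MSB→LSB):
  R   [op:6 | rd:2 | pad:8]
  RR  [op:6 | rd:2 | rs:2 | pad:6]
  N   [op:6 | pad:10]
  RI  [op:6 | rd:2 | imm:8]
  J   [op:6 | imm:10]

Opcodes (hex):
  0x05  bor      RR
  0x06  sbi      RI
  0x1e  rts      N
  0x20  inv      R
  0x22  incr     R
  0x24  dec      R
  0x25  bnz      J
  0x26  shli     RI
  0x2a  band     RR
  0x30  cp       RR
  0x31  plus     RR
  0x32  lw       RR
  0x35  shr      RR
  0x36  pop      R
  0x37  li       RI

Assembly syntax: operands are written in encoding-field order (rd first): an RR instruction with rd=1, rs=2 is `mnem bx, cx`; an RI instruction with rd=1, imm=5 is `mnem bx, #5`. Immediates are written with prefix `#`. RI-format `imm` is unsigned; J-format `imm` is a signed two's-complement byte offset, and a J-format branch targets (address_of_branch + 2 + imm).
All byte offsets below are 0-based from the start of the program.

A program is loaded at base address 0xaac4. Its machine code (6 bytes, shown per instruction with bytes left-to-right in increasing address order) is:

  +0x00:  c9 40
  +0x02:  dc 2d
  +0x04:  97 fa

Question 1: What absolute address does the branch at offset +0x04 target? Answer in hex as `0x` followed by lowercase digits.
0xaac4

+0x04: 97 fa ⇒ word 0x97fa (big)
  top 6b → 0x25 → bnz [J]
  imm: (w>>0)&0x3ff=0x3fa (s10→-6) → #-6
  target = base 0xaac4 + off 0x04 + 2 + imm -6 = 0xaac4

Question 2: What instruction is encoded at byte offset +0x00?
@+00  big-endian(c9 40) = 0xc940
  op=0xc940>>10=0x32 ⇒ lw (RR)
  rd: (w>>8)&0x3=0x1 → bx
  rs: (w>>6)&0x3=0x1 → bx

lw bx, bx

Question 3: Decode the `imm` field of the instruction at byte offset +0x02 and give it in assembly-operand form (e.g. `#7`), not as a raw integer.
@+02  big-endian(dc 2d) = 0xdc2d
  op=0xdc2d>>10=0x37 ⇒ li (RI)
  rd@[9:8]=0x0 ⇒ ax
  imm@[7:0]=0x2d ⇒ #45

#45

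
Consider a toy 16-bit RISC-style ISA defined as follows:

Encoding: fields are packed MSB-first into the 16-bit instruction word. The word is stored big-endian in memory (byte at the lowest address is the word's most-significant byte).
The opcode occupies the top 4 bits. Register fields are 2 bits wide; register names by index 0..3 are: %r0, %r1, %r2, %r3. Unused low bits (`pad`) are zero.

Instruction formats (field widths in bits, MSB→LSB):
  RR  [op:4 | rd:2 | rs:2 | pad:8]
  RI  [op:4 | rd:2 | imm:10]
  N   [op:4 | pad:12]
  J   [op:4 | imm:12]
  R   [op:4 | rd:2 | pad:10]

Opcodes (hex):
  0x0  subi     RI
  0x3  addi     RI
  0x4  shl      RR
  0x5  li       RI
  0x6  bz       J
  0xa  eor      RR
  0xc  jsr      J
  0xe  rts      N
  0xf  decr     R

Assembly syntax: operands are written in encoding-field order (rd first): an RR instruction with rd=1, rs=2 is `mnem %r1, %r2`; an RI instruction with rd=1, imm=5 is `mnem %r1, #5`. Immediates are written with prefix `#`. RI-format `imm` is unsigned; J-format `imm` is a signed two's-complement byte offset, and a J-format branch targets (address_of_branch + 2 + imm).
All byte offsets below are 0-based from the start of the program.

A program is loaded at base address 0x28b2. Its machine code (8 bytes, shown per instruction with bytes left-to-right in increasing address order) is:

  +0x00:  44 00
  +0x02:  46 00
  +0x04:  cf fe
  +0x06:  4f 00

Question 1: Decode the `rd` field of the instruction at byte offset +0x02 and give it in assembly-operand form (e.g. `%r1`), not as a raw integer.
%r1

[02] 46 00 → 0x4600
  top 4b → 0x4 → shl [RR]
  [11:10] rd=1 = %r1
  [9:8] rs=2 = %r2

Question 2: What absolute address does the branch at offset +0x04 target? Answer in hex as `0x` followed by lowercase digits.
0x28b6

+0x04: cf fe ⇒ word 0xcffe (big)
  opcode bits[15:12]=0xc: jsr/J
  [11:0] imm=4094 (s12→-2) = #-2
  target = base 0x28b2 + off 0x04 + 2 + imm -2 = 0x28b6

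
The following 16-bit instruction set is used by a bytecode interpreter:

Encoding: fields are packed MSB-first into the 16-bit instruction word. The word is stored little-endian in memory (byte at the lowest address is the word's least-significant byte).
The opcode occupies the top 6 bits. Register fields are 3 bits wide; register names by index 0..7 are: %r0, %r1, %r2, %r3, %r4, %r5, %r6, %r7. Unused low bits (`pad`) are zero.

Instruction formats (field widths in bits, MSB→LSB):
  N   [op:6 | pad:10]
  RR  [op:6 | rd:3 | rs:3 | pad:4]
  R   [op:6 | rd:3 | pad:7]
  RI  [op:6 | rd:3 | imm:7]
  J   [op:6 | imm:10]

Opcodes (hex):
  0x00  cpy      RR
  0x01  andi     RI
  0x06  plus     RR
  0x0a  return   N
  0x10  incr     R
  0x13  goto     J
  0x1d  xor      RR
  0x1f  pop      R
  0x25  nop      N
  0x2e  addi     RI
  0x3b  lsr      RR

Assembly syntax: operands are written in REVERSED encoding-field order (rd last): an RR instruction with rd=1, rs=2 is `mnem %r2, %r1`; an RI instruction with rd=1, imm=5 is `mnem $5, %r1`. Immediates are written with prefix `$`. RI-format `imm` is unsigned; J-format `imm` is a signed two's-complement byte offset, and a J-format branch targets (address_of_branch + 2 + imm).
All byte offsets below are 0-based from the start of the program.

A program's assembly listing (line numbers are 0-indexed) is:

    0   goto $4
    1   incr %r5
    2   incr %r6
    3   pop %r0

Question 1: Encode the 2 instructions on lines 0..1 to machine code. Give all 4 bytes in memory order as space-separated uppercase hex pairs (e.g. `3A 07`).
L0: goto op=0x13:6|imm=4:10 ⇒ 0x4c04 ⇒ little 04 4c
L1: incr op=0x10:6|rd=5:3|pad=0:7 ⇒ 0x4280 ⇒ little 80 42

04 4C 80 42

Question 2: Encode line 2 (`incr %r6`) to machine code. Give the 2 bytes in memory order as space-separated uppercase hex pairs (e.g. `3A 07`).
2. incr fields op=0x10:6|rd=6:3|pad=0:7 → word 4300h → 00 43

00 43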